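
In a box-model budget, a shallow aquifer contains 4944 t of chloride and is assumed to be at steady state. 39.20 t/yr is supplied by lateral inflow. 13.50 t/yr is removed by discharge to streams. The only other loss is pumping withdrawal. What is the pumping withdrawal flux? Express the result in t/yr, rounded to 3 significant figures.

25.7 t/yr

At steady state ΣF_in = ΣF_out.
ΣF_in = 39.200 t/yr.
Pumping withdrawal flux = ΣF_in − (13.50) = 39.200 − 13.50 = 25.70 t/yr.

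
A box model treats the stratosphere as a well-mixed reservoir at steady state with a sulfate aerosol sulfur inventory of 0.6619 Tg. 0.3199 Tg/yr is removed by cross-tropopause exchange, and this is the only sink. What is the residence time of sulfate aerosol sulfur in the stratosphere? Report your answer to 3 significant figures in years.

τ = M / F = 0.6619 / 0.3199 = 2.069 yr.

2.07 yr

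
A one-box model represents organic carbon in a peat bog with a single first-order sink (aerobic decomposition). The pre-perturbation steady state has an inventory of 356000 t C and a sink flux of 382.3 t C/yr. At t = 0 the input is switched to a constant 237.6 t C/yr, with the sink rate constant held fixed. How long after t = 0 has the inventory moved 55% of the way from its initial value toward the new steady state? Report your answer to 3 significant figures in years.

τ = M₀/F₀ = 356000/382.3 = 931.2 yr.
The remaining gap fraction is e^(−t/τ); 55% covered ⇒ e^(−t/τ) = 0.450.
t = −τ ln(0.450) = 931.2 × 0.7985 = 743.6 yr.

744 yr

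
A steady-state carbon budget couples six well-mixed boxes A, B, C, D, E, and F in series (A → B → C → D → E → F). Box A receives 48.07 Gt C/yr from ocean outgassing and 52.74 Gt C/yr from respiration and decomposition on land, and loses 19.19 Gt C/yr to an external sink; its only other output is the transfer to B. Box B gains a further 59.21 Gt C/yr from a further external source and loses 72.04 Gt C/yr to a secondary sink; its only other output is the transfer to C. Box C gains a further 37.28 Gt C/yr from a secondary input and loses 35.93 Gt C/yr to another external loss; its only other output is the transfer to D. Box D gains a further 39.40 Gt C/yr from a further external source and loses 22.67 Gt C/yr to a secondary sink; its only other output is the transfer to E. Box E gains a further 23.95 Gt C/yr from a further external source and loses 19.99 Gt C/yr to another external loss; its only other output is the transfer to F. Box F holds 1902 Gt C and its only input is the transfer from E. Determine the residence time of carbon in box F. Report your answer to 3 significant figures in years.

Box A: F(A→B) = (48.07 + 52.74) − 19.19 = 81.620 Gt C/yr.
Box B: F(B→C) = (81.620 + 59.21) − 72.04 = 68.790 Gt C/yr.
Box C: F(C→D) = (68.790 + 37.28) − 35.93 = 70.140 Gt C/yr.
Box D: F(D→E) = (70.140 + 39.40) − 22.67 = 86.870 Gt C/yr.
Box E: F(E→F) = (86.870 + 23.95) − 19.99 = 90.830 Gt C/yr.
Box F throughput = its input = 90.830 Gt C/yr; τ = 1902 / 90.830 = 20.94 yr.

20.9 yr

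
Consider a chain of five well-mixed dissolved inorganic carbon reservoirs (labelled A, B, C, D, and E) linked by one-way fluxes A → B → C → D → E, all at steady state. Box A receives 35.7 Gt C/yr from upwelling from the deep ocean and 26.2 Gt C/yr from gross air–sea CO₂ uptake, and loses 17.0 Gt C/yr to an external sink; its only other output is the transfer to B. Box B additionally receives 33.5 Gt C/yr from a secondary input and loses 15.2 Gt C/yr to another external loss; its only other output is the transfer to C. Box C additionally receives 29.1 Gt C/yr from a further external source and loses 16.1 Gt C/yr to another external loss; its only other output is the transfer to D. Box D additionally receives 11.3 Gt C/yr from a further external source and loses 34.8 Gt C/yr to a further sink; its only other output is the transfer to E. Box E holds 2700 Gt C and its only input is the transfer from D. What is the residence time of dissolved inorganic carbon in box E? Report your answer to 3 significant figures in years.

Box A: F(A→B) = (35.7 + 26.2) − 17.0 = 44.900 Gt C/yr.
Box B: F(B→C) = (44.900 + 33.5) − 15.2 = 63.200 Gt C/yr.
Box C: F(C→D) = (63.200 + 29.1) − 16.1 = 76.200 Gt C/yr.
Box D: F(D→E) = (76.200 + 11.3) − 34.8 = 52.700 Gt C/yr.
Box E throughput = its input = 52.700 Gt C/yr; τ = 2700 / 52.700 = 51.23 yr.

51.2 yr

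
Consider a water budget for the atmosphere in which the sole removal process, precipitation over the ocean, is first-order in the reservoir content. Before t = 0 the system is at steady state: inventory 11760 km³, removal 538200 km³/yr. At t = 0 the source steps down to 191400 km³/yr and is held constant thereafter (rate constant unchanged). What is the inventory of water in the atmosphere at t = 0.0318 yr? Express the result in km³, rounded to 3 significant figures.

τ = M₀/F₀ = 11760/538200 = 0.02185 yr; rate constant k = 1/τ.
New steady state M_∞ = F₁/k = F₁·τ = 191400 × 0.02185 = 4182.2 km³.
M(t) = M_∞ + (M₀ − M_∞)·e^(−t/τ); t/τ = 0.0318/0.02185 = 1.455, so e^(−t/τ) = 0.2333.
M(t) = 4182.2 + 7578 × 0.2333 = 5950.3 km³.

5950 km³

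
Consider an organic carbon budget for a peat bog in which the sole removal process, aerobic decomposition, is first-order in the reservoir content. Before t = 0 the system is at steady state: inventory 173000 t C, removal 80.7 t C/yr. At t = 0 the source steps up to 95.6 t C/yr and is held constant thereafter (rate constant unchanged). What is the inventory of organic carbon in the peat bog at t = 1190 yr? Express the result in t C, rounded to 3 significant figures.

Residence time τ = M₀/F₀ = 2144 yr. The eventual steady state is M_∞ = M₀·(F₁/F₀) = 173000 × 95.6/80.7 = 204940 t C.
The anomaly ΔM(t) = M(t) − M_∞ decays as ΔM₀·e^(−t/τ) with ΔM₀ = 173000 − 204940 = −31940 t C.
At t = 1190 yr, e^(−t/τ) = e^(−0.5551) = 0.5740, so ΔM = −18330 t C and M = 204940 − 18330 = 186610 t C.

187000 t C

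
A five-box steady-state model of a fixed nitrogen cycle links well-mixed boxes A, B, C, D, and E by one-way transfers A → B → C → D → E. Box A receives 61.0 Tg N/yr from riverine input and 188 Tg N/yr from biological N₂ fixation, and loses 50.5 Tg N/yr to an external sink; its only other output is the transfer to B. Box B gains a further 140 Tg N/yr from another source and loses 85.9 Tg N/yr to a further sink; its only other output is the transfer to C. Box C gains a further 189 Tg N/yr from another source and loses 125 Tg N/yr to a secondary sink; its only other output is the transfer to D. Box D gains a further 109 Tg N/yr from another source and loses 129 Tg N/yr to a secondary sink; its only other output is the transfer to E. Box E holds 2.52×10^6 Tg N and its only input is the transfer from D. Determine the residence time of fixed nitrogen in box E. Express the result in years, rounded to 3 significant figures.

Box A: F(A→B) = (61.0 + 188) − 50.5 = 198.50 Tg N/yr.
Box B: F(B→C) = (198.50 + 140) − 85.9 = 252.60 Tg N/yr.
Box C: F(C→D) = (252.60 + 189) − 125 = 316.60 Tg N/yr.
Box D: F(D→E) = (316.60 + 109) − 129 = 296.60 Tg N/yr.
Box E throughput = its input = 296.60 Tg N/yr; τ = 2.52×10^6 / 296.60 = 8496 yr.

8500 yr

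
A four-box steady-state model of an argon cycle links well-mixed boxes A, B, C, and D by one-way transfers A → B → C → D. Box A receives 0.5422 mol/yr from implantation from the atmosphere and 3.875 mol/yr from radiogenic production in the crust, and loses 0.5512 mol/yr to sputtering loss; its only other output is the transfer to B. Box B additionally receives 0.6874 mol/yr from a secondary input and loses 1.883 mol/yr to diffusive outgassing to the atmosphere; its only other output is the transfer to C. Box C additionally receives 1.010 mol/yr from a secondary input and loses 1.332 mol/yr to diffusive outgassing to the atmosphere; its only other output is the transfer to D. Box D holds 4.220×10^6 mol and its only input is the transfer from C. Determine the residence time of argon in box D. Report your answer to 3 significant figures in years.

Box A: F(A→B) = (0.5422 + 3.875) − 0.5512 = 3.8660 mol/yr.
Box B: F(B→C) = (3.8660 + 0.6874) − 1.883 = 2.6704 mol/yr.
Box C: F(C→D) = (2.6704 + 1.010) − 1.332 = 2.3484 mol/yr.
Box D throughput = its input = 2.3484 mol/yr; τ = 4.220×10^6 / 2.3484 = 1.797×10^6 yr.

1.80×10^6 yr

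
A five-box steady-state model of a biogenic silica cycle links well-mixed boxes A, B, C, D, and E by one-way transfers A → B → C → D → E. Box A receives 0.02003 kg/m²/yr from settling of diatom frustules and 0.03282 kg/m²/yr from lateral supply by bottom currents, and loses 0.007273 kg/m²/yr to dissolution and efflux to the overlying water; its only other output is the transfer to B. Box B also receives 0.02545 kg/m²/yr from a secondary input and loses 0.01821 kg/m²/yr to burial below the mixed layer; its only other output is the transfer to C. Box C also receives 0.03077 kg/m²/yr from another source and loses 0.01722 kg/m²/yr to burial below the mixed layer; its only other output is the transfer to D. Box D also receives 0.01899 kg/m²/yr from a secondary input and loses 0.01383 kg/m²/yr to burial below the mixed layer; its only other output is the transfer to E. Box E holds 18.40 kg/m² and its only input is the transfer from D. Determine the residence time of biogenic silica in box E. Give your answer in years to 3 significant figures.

Box A: F(A→B) = (0.02003 + 0.03282) − 0.007273 = 0.045577 kg/m²/yr.
Box B: F(B→C) = (0.045577 + 0.02545) − 0.01821 = 0.052817 kg/m²/yr.
Box C: F(C→D) = (0.052817 + 0.03077) − 0.01722 = 0.066367 kg/m²/yr.
Box D: F(D→E) = (0.066367 + 0.01899) − 0.01383 = 0.071527 kg/m²/yr.
Box E throughput = its input = 0.071527 kg/m²/yr; τ = 18.40 / 0.071527 = 257.2 yr.

257 yr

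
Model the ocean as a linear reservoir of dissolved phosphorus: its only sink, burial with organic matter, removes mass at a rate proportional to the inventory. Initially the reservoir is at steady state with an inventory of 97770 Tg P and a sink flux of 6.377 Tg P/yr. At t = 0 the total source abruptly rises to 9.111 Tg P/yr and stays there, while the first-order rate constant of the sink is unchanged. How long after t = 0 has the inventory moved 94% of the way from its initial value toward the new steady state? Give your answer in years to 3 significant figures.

τ = M₀/F₀ = 97770/6.377 = 15330 yr.
The remaining gap fraction is e^(−t/τ); 94% covered ⇒ e^(−t/τ) = 0.0600.
t = −τ ln(0.0600) = 15330 × 2.813 = 43130 yr.

43100 yr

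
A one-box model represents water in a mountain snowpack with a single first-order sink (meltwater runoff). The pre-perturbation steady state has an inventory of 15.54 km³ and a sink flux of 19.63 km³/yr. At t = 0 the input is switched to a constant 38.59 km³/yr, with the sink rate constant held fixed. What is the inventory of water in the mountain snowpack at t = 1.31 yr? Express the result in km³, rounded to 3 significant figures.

27.7 km³

τ = M₀/F₀ = 15.54/19.63 = 0.7916 yr; rate constant k = 1/τ.
New steady state M_∞ = F₁/k = F₁·τ = 38.59 × 0.7916 = 30.550 km³.
M(t) = M_∞ + (M₀ − M_∞)·e^(−t/τ); t/τ = 1.31/0.7916 = 1.655, so e^(−t/τ) = 0.1911.
M(t) = 30.550 − 15.01 × 0.1911 = 27.681 km³.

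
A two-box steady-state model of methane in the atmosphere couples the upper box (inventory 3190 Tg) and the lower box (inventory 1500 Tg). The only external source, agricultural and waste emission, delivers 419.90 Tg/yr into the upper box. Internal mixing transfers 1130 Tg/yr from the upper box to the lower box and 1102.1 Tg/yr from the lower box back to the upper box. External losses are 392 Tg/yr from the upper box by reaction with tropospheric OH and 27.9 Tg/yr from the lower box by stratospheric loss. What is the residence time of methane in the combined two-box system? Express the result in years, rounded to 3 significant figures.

Residence time in the combined system uses the total inventory and the total *external* removal — internal exchanges between the two boxes cancel.
M_total = 3190 + 1500 = 4690.0 Tg.
ΣF_external_out = 392 + 27.9 = 419.90 Tg/yr.
τ = M_total / ΣF_ext = 4690.0 / 419.90 = 11.17 yr.

11.2 yr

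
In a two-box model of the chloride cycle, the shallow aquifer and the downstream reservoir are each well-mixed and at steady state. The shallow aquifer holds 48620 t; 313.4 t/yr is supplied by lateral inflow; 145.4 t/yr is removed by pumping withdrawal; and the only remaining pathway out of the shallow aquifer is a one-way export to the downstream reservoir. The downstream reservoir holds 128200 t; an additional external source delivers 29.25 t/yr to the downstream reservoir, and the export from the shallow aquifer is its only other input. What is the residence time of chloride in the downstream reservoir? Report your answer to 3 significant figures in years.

Balance the shallow aquifer: ΣF_in = 313.40 t/yr.
Export to the downstream reservoir = ΣF_in − (145.4) = 168.00 t/yr.
Total input to the downstream reservoir = 168.00 + 29.25 = 197.25 t/yr; at steady state this equals its total output.
τ = M / F = 128200 / 197.25 = 649.9 yr.

650 yr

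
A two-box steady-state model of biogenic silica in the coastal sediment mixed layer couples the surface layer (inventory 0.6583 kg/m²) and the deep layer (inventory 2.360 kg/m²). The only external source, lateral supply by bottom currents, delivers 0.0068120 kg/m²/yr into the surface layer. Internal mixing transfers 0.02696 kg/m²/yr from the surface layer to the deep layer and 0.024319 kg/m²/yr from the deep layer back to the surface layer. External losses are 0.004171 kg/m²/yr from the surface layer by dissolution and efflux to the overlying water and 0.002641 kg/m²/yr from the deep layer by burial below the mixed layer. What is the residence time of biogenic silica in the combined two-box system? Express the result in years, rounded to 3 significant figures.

443 yr

Residence time in the combined system uses the total inventory and the total *external* removal — internal exchanges between the two boxes cancel.
M_total = 0.6583 + 2.360 = 3.0183 kg/m².
ΣF_external_out = 0.004171 + 0.002641 = 0.0068120 kg/m²/yr.
τ = M_total / ΣF_ext = 3.0183 / 0.0068120 = 443.1 yr.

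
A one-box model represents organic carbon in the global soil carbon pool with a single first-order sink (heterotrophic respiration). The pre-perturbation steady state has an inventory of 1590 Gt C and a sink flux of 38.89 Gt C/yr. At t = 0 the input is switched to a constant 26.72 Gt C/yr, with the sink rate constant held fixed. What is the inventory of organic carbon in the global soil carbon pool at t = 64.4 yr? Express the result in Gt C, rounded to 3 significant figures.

τ = M₀/F₀ = 1590/38.89 = 40.88 yr; rate constant k = 1/τ.
New steady state M_∞ = F₁/k = F₁·τ = 26.72 × 40.88 = 1092.4 Gt C.
M(t) = M_∞ + (M₀ − M_∞)·e^(−t/τ); t/τ = 64.4/40.88 = 1.575, so e^(−t/τ) = 0.2070.
M(t) = 1092.4 + 497.6 × 0.2070 = 1195.4 Gt C.

1200 Gt C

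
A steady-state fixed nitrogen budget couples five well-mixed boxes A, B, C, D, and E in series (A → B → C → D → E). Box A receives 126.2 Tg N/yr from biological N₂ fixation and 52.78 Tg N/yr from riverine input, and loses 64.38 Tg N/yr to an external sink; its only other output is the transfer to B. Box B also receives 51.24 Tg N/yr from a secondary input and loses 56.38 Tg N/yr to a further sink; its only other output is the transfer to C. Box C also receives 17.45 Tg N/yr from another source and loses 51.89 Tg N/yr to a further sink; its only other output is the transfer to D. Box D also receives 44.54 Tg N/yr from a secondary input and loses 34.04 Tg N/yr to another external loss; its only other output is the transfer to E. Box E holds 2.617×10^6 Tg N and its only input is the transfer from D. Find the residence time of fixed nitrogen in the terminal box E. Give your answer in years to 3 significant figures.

30600 yr

Box A: F(A→B) = (126.2 + 52.78) − 64.38 = 114.60 Tg N/yr.
Box B: F(B→C) = (114.60 + 51.24) − 56.38 = 109.46 Tg N/yr.
Box C: F(C→D) = (109.46 + 17.45) − 51.89 = 75.020 Tg N/yr.
Box D: F(D→E) = (75.020 + 44.54) − 34.04 = 85.520 Tg N/yr.
Box E throughput = its input = 85.520 Tg N/yr; τ = 2.617×10^6 / 85.520 = 30600 yr.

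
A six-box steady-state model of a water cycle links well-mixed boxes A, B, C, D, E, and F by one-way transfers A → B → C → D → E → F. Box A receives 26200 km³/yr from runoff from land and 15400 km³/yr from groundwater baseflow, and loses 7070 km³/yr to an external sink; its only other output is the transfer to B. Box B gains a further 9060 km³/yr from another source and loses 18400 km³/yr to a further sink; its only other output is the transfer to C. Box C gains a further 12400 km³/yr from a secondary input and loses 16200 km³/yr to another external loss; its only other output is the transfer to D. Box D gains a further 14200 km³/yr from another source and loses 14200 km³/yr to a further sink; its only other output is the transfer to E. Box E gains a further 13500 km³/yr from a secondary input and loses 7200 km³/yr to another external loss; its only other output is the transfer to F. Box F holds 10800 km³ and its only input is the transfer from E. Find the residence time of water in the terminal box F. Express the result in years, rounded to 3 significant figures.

0.390 yr

Box A: F(A→B) = (26200 + 15400) − 7070 = 34530 km³/yr.
Box B: F(B→C) = (34530 + 9060) − 18400 = 25190 km³/yr.
Box C: F(C→D) = (25190 + 12400) − 16200 = 21390 km³/yr.
Box D: F(D→E) = (21390 + 14200) − 14200 = 21390 km³/yr.
Box E: F(E→F) = (21390 + 13500) − 7200 = 27690 km³/yr.
Box F throughput = its input = 27690 km³/yr; τ = 10800 / 27690 = 0.3900 yr.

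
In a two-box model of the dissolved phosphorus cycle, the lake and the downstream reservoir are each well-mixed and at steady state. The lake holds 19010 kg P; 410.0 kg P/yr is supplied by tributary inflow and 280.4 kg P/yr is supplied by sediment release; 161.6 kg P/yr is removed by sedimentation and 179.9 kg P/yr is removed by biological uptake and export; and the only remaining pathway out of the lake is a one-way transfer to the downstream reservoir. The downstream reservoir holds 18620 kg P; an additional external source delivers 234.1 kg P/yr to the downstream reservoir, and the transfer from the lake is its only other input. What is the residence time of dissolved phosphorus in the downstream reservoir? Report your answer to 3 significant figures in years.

Balance the lake: ΣF_in = 410.0 + 280.4 = 690.40 kg P/yr.
Transfer to the downstream reservoir = ΣF_in − (161.6 + 179.9) = 348.90 kg P/yr.
Total input to the downstream reservoir = 348.90 + 234.1 = 583.00 kg P/yr; at steady state this equals its total output.
τ = M / F = 18620 / 583.00 = 31.94 yr.

31.9 yr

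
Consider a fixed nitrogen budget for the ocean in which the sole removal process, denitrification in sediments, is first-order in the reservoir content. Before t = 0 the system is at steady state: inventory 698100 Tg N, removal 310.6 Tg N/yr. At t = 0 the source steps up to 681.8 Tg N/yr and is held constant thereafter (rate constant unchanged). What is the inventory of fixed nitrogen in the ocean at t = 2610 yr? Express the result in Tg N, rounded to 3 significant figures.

1.27×10^6 Tg N

Residence time τ = M₀/F₀ = 2248 yr. The eventual steady state is M_∞ = M₀·(F₁/F₀) = 698100 × 681.8/310.6 = 1.5324×10^6 Tg N.
The anomaly ΔM(t) = M(t) − M_∞ decays as ΔM₀·e^(−t/τ) with ΔM₀ = 698100 − 1.5324×10^6 = −834300 Tg N.
At t = 2610 yr, e^(−t/τ) = e^(−1.161) = 0.3131, so ΔM = −261200 Tg N and M = 1.5324×10^6 − 261200 = 1.2712×10^6 Tg N.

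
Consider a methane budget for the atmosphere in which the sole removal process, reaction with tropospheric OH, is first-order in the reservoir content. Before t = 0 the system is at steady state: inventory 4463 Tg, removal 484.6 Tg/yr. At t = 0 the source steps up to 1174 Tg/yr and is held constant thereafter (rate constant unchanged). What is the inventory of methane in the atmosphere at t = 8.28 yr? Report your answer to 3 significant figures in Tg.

8230 Tg

τ = M₀/F₀ = 4463/484.6 = 9.210 yr; rate constant k = 1/τ.
New steady state M_∞ = F₁/k = F₁·τ = 1174 × 9.210 = 10812 Tg.
M(t) = M_∞ + (M₀ − M_∞)·e^(−t/τ); t/τ = 8.28/9.210 = 0.8991, so e^(−t/τ) = 0.4070.
M(t) = 10812 − 6349 × 0.4070 = 8228.3 Tg.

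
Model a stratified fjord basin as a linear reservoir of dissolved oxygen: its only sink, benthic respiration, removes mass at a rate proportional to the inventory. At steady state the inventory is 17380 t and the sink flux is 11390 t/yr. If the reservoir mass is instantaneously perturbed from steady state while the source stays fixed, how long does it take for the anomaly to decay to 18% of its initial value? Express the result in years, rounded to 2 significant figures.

For a linear reservoir the anomaly decays as exp(−t/τ) with τ = M/F = 17380/11390 = 1.526 yr.
exp(−t/τ) = 0.18 ⇒ t = −τ ln(0.18) = 1.526 × 1.715 = 2.617 yr.

2.6 yr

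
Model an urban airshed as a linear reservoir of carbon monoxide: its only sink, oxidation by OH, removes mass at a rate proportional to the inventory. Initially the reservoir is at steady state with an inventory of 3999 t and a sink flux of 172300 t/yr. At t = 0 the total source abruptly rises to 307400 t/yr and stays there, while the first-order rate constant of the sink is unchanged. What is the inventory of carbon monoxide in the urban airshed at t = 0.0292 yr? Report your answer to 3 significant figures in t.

Residence time τ = M₀/F₀ = 0.02321 yr. The eventual steady state is M_∞ = M₀·(F₁/F₀) = 3999 × 307400/172300 = 7134.6 t.
The anomaly ΔM(t) = M(t) − M_∞ decays as ΔM₀·e^(−t/τ) with ΔM₀ = 3999 − 7134.6 = −3136 t.
At t = 0.0292 yr, e^(−t/τ) = e^(−1.258) = 0.2842, so ΔM = −891.1 t and M = 7134.6 − 891.1 = 6243.5 t.

6240 t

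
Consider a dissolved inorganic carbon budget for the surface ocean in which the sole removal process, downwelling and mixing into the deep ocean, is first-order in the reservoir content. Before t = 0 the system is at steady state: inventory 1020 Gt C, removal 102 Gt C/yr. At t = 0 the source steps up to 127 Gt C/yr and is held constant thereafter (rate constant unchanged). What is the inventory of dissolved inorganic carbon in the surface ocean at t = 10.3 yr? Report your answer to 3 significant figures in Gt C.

1180 Gt C

The sink rate constant is k = F₀/M₀ = 102/1020 = 0.1000 yr⁻¹.
Solving dM/dt = F₁ − kM with M(0) = M₀ gives M(t) = F₁/k + (M₀ − F₁/k)·e^(−kt).
F₁/k = 127/0.1000 = 1270.0 Gt C; kt = 0.1000 × 10.3 = 1.030, e^(−kt) = 0.3570.
M(10.3) = 1270.0 + (1020 − 1270.0) × 0.3570 = 1270.0 − 89.25 = 1180.7 Gt C.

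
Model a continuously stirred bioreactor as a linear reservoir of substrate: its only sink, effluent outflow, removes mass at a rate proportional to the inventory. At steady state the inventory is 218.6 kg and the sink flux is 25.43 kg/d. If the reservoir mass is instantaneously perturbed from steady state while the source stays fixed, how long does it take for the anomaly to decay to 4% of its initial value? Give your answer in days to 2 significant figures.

For a linear reservoir the anomaly decays as exp(−t/τ) with τ = M/F = 218.6/25.43 = 8.596 d.
exp(−t/τ) = 0.04 ⇒ t = −τ ln(0.04) = 8.596 × 3.219 = 27.67 d.

28 d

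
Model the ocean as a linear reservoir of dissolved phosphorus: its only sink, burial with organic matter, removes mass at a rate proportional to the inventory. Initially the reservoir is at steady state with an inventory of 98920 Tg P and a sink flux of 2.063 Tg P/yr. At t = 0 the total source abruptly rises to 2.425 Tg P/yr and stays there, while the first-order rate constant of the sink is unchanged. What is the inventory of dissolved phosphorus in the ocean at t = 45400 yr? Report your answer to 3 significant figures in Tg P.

110000 Tg P

The sink rate constant is k = F₀/M₀ = 2.063/98920 = 2.086×10^-5 yr⁻¹.
Solving dM/dt = F₁ − kM with M(0) = M₀ gives M(t) = F₁/k + (M₀ − F₁/k)·e^(−kt).
F₁/k = 2.425/2.086×10^-5 = 116280 Tg P; kt = 2.086×10^-5 × 45400 = 0.9468, e^(−kt) = 0.3880.
M(45400) = 116280 + (98920 − 116280) × 0.3880 = 116280 − 6734 = 109540 Tg P.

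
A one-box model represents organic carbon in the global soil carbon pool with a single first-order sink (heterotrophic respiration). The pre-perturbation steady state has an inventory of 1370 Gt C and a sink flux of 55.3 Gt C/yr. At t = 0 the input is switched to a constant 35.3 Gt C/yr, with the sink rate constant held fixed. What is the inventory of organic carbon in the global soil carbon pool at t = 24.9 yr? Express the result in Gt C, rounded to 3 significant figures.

1060 Gt C

The sink rate constant is k = F₀/M₀ = 55.3/1370 = 0.04036 yr⁻¹.
Solving dM/dt = F₁ − kM with M(0) = M₀ gives M(t) = F₁/k + (M₀ − F₁/k)·e^(−kt).
F₁/k = 35.3/0.04036 = 874.52 Gt C; kt = 0.04036 × 24.9 = 1.005, e^(−kt) = 0.3660.
M(24.9) = 874.52 + (1370 − 874.52) × 0.3660 = 874.52 + 181.4 = 1055.9 Gt C.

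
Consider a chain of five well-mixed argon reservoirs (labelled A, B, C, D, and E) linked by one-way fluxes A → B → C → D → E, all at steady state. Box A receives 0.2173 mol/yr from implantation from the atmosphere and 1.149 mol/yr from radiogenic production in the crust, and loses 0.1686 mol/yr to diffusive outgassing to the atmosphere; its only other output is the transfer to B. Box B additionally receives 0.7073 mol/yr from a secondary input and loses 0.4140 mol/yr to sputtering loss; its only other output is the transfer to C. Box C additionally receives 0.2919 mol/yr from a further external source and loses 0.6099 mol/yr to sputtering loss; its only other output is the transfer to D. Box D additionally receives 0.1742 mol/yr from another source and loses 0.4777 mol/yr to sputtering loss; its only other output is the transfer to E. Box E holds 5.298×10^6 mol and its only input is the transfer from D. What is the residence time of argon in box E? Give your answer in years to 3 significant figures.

6.09×10^6 yr

Box A: F(A→B) = (0.2173 + 1.149) − 0.1686 = 1.1977 mol/yr.
Box B: F(B→C) = (1.1977 + 0.7073) − 0.4140 = 1.4910 mol/yr.
Box C: F(C→D) = (1.4910 + 0.2919) − 0.6099 = 1.1730 mol/yr.
Box D: F(D→E) = (1.1730 + 0.1742) − 0.4777 = 0.86950 mol/yr.
Box E throughput = its input = 0.86950 mol/yr; τ = 5.298×10^6 / 0.86950 = 6.093×10^6 yr.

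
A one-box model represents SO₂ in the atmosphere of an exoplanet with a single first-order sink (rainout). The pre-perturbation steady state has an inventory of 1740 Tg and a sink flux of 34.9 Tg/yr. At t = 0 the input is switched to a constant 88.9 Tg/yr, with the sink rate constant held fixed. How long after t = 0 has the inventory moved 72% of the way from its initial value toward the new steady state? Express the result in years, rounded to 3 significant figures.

τ = M₀/F₀ = 1740/34.9 = 49.86 yr.
The remaining gap fraction is e^(−t/τ); 72% covered ⇒ e^(−t/τ) = 0.280.
t = −τ ln(0.280) = 49.86 × 1.273 = 63.47 yr.

63.5 yr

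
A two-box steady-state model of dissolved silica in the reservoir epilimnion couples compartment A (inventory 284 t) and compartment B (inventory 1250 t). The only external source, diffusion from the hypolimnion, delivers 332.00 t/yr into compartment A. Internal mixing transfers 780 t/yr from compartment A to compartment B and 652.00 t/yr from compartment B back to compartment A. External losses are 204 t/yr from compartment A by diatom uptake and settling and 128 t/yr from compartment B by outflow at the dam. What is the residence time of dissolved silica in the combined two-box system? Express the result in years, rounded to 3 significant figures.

4.62 yr

Treat the two boxes together as one reservoir: the mixing fluxes between them are internal recycling, so τ = ΣM / Σ(external losses).
M_total = 284 + 1250 = 1534.0 t.
ΣF_external_out = 204 + 128 = 332.00 t/yr.
τ = M_total / ΣF_ext = 1534.0 / 332.00 = 4.620 yr.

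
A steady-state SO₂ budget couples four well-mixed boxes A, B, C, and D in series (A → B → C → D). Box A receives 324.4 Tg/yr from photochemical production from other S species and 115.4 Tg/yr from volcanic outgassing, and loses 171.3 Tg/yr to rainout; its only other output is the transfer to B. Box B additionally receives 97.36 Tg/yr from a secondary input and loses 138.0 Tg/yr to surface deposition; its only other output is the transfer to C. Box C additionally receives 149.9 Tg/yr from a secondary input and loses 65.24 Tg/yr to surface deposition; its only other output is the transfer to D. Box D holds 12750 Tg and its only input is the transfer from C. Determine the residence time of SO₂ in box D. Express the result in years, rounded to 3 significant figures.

Box A: F(A→B) = (324.4 + 115.4) − 171.3 = 268.50 Tg/yr.
Box B: F(B→C) = (268.50 + 97.36) − 138.0 = 227.86 Tg/yr.
Box C: F(C→D) = (227.86 + 149.9) − 65.24 = 312.52 Tg/yr.
Box D throughput = its input = 312.52 Tg/yr; τ = 12750 / 312.52 = 40.80 yr.

40.8 yr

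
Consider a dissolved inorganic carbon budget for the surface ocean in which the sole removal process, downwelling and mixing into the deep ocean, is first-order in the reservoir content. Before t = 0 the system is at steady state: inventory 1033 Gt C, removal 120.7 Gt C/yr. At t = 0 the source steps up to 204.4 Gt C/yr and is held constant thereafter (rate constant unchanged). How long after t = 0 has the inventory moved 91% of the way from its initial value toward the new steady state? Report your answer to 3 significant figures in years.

τ = M₀/F₀ = 1033/120.7 = 8.558 yr.
The remaining gap fraction is e^(−t/τ); 91% covered ⇒ e^(−t/τ) = 0.0900.
t = −τ ln(0.0900) = 8.558 × 2.408 = 20.61 yr.

20.6 yr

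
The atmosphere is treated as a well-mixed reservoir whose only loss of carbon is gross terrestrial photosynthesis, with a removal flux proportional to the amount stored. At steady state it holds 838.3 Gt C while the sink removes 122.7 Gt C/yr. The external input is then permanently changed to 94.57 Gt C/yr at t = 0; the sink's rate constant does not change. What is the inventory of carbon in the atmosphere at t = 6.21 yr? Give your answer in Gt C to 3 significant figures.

Residence time τ = M₀/F₀ = 6.832 yr. The eventual steady state is M_∞ = M₀·(F₁/F₀) = 838.3 × 94.57/122.7 = 646.11 Gt C.
The anomaly ΔM(t) = M(t) − M_∞ decays as ΔM₀·e^(−t/τ) with ΔM₀ = 838.3 − 646.11 = 192.2 Gt C.
At t = 6.21 yr, e^(−t/τ) = e^(−0.9089) = 0.4029, so ΔM = 77.44 Gt C and M = 646.11 + 77.44 = 723.55 Gt C.

724 Gt C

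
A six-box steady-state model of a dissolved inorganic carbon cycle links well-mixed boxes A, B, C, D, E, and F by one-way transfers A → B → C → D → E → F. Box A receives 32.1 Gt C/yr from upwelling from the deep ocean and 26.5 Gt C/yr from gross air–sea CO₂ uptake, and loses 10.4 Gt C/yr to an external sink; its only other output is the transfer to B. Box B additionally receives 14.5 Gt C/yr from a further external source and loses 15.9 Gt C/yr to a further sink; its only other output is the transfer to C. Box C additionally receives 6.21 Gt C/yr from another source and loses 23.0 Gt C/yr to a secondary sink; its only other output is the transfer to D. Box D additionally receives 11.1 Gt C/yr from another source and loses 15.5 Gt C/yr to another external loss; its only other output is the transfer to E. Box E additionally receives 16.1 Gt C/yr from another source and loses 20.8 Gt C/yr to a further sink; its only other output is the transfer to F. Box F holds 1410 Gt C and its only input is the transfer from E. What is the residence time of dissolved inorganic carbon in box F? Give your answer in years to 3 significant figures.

67.4 yr

Box A: F(A→B) = (32.1 + 26.5) − 10.4 = 48.200 Gt C/yr.
Box B: F(B→C) = (48.200 + 14.5) − 15.9 = 46.800 Gt C/yr.
Box C: F(C→D) = (46.800 + 6.21) − 23.0 = 30.010 Gt C/yr.
Box D: F(D→E) = (30.010 + 11.1) − 15.5 = 25.610 Gt C/yr.
Box E: F(E→F) = (25.610 + 16.1) − 20.8 = 20.910 Gt C/yr.
Box F throughput = its input = 20.910 Gt C/yr; τ = 1410 / 20.910 = 67.43 yr.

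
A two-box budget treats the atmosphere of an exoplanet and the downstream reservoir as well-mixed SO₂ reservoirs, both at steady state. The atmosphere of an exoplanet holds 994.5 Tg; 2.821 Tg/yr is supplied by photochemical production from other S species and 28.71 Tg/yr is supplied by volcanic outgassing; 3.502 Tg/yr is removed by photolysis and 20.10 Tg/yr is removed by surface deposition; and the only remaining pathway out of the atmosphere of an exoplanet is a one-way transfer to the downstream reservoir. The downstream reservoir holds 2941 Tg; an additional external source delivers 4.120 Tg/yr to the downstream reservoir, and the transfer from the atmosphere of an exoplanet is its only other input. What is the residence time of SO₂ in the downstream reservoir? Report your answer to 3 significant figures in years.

Balance the atmosphere of an exoplanet: ΣF_in = 2.821 + 28.71 = 31.531 Tg/yr.
Transfer to the downstream reservoir = ΣF_in − (3.502 + 20.10) = 7.9290 Tg/yr.
Total input to the downstream reservoir = 7.9290 + 4.120 = 12.049 Tg/yr; at steady state this equals its total output.
τ = M / F = 2941 / 12.049 = 244.1 yr.

244 yr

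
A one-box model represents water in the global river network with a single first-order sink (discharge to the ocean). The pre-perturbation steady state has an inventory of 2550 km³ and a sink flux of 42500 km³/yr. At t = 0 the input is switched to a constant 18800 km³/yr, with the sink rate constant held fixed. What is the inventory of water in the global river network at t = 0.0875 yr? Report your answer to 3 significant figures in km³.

The sink rate constant is k = F₀/M₀ = 42500/2550 = 16.67 yr⁻¹.
Solving dM/dt = F₁ − kM with M(0) = M₀ gives M(t) = F₁/k + (M₀ − F₁/k)·e^(−kt).
F₁/k = 18800/16.67 = 1128.0 km³; kt = 16.67 × 0.0875 = 1.458, e^(−kt) = 0.2326.
M(0.0875) = 1128.0 + (2550 − 1128.0) × 0.2326 = 1128.0 + 330.8 = 1458.8 km³.

1460 km³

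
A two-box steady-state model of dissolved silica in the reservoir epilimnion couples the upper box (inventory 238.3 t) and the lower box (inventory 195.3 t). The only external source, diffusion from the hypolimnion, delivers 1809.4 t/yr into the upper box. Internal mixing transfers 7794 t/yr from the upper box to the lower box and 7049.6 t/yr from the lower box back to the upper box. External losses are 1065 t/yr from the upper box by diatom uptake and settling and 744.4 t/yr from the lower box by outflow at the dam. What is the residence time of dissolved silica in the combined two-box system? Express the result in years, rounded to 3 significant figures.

0.240 yr

For the system as a whole, the A↔B exchange is internal and contributes nothing to the throughput; only the external sinks remove mass.
M_total = 238.3 + 195.3 = 433.60 t.
ΣF_external_out = 1065 + 744.4 = 1809.4 t/yr.
τ = M_total / ΣF_ext = 433.60 / 1809.4 = 0.2396 yr.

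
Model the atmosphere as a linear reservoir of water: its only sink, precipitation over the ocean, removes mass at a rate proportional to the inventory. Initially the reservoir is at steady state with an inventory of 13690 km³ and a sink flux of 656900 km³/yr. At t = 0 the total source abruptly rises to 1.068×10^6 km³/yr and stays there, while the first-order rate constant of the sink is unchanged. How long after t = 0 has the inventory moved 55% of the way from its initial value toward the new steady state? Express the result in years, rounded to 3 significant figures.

τ = M₀/F₀ = 13690/656900 = 0.02084 yr.
The remaining gap fraction is e^(−t/τ); 55% covered ⇒ e^(−t/τ) = 0.450.
t = −τ ln(0.450) = 0.02084 × 0.7985 = 0.01664 yr.

0.0166 yr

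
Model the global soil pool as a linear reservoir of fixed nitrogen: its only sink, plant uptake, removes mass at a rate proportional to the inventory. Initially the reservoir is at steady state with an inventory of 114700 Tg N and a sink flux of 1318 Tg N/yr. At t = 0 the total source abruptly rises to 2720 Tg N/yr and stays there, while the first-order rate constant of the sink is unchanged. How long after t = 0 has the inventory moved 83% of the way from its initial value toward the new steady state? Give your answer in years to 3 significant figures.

154 yr

τ = M₀/F₀ = 114700/1318 = 87.03 yr.
The remaining gap fraction is e^(−t/τ); 83% covered ⇒ e^(−t/τ) = 0.170.
t = −τ ln(0.170) = 87.03 × 1.772 = 154.2 yr.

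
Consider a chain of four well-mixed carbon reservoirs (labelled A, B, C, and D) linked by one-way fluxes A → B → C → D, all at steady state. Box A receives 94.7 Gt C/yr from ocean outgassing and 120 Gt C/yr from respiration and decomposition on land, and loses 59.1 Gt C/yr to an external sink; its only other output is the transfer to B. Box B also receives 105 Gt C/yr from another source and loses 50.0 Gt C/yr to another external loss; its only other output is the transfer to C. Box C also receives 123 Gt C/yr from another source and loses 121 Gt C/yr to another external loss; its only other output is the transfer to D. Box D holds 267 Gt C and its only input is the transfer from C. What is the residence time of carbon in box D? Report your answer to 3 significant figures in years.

1.26 yr

Box A: F(A→B) = (94.7 + 120) − 59.1 = 155.60 Gt C/yr.
Box B: F(B→C) = (155.60 + 105) − 50.0 = 210.60 Gt C/yr.
Box C: F(C→D) = (210.60 + 123) − 121 = 212.60 Gt C/yr.
Box D throughput = its input = 212.60 Gt C/yr; τ = 267 / 212.60 = 1.256 yr.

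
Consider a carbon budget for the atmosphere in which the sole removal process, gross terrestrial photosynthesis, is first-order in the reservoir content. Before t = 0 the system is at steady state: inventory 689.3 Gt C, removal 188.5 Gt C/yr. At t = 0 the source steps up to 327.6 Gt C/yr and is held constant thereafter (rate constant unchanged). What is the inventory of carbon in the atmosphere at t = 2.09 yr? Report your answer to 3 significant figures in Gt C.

911 Gt C

Residence time τ = M₀/F₀ = 3.657 yr. The eventual steady state is M_∞ = M₀·(F₁/F₀) = 689.3 × 327.6/188.5 = 1198.0 Gt C.
The anomaly ΔM(t) = M(t) − M_∞ decays as ΔM₀·e^(−t/τ) with ΔM₀ = 689.3 − 1198.0 = −508.7 Gt C.
At t = 2.09 yr, e^(−t/τ) = e^(−0.5715) = 0.5647, so ΔM = −287.2 Gt C and M = 1198.0 − 287.2 = 910.74 Gt C.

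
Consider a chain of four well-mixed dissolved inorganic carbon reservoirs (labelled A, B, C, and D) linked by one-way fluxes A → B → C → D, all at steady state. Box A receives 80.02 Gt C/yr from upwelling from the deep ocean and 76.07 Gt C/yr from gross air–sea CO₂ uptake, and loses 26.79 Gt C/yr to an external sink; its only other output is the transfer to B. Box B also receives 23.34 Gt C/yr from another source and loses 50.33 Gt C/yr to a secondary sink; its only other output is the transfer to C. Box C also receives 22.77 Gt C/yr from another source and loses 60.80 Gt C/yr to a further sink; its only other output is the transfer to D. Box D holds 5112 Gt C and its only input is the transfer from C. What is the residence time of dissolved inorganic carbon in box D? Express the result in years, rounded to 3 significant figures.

79.5 yr

Box A: F(A→B) = (80.02 + 76.07) − 26.79 = 129.30 Gt C/yr.
Box B: F(B→C) = (129.30 + 23.34) − 50.33 = 102.31 Gt C/yr.
Box C: F(C→D) = (102.31 + 22.77) − 60.80 = 64.280 Gt C/yr.
Box D throughput = its input = 64.280 Gt C/yr; τ = 5112 / 64.280 = 79.53 yr.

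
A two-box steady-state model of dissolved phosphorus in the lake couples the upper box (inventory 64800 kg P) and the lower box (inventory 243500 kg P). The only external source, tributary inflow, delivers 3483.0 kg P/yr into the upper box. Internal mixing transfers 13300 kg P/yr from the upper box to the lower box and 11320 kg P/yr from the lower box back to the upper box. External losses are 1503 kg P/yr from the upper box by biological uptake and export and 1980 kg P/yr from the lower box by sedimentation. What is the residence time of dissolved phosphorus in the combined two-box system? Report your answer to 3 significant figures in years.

For the system as a whole, the A↔B exchange is internal and contributes nothing to the throughput; only the external sinks remove mass.
M_total = 64800 + 243500 = 308300 kg P.
ΣF_external_out = 1503 + 1980 = 3483.0 kg P/yr.
τ = M_total / ΣF_ext = 308300 / 3483.0 = 88.52 yr.

88.5 yr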